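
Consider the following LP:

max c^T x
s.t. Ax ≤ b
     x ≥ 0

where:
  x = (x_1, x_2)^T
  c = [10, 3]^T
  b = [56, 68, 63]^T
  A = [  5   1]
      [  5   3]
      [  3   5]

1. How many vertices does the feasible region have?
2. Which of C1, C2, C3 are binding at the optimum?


1. 5
2. C1, C2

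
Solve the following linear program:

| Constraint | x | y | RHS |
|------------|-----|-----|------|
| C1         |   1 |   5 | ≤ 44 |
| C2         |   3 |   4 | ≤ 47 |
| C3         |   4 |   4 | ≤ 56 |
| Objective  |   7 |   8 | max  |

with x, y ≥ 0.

Evaluate the objective at each vertex of the feasible region:
  z(0, 0) = 0
  z(14, 0) = 98
  z(9, 5) = 103  ←
  z(5.364, 7.727) = 99.36
  z(0, 8.8) = 70.4
The maximum is at x = 9, y = 5.

x = 9, y = 5, z = 103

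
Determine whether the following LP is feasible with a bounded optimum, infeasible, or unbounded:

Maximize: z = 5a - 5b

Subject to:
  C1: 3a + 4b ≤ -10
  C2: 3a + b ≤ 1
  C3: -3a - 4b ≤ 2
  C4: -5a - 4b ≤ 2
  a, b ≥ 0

Infeasible (no feasible solution exists)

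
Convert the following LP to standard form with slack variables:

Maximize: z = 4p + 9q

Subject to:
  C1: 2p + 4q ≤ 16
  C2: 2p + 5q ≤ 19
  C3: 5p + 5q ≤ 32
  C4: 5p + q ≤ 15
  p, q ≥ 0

max z = 4p + 9q

s.t.
  2p + 4q + s1 = 16
  2p + 5q + s2 = 19
  5p + 5q + s3 = 32
  5p + q + s4 = 15
  p, q, s1, s2, s3, s4 ≥ 0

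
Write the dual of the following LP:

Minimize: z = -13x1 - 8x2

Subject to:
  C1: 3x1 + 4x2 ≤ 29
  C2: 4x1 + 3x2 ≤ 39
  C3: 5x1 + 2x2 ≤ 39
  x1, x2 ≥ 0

Primal min cᵀx s.t. Ax ≤ b, x ≥ 0  →  Dual max −bᵀy s.t. Aᵀy ≥ −c, y ≥ 0.

Maximize: z = -29y1 - 39y2 - 39y3

Subject to:
  3y1 + 4y2 + 5y3 ≥ 13
  4y1 + 3y2 + 2y3 ≥ 8
  y1, y2, y3 ≥ 0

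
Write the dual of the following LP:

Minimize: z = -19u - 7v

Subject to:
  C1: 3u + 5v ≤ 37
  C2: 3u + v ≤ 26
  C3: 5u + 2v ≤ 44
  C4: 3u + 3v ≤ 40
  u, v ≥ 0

Primal min cᵀx s.t. Ax ≤ b, x ≥ 0  →  Dual max −bᵀy s.t. Aᵀy ≥ −c, y ≥ 0.

Maximize: z = -37y1 - 26y2 - 44y3 - 40y4

Subject to:
  3y1 + 3y2 + 5y3 + 3y4 ≥ 19
  5y1 + y2 + 2y3 + 3y4 ≥ 7
  y1, y2, y3, y4 ≥ 0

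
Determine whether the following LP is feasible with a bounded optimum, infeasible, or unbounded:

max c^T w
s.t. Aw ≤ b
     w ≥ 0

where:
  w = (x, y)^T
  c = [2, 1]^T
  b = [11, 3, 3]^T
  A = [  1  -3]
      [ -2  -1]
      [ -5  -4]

Unbounded (objective can increase without bound)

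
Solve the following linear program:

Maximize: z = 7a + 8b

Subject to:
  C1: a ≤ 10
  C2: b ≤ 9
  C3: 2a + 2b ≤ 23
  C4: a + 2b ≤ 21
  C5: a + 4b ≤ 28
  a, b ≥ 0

Evaluate the objective at each vertex of the feasible region:
  z(0, 0) = 0
  z(10, 0) = 70
  z(10, 1.5) = 82
  z(6, 5.5) = 86  ←
  z(0, 7) = 56
The maximum is at a = 6, b = 5.5.

a = 6, b = 5.5, z = 86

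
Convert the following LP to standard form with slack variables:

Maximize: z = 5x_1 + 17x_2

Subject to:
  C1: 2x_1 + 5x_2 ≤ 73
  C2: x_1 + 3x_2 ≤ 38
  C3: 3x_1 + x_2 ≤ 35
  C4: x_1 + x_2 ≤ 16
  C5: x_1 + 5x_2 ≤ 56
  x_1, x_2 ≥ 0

max z = 5x_1 + 17x_2

s.t.
  2x_1 + 5x_2 + s1 = 73
  x_1 + 3x_2 + s2 = 38
  3x_1 + x_2 + s3 = 35
  x_1 + x_2 + s4 = 16
  x_1 + 5x_2 + s5 = 56
  x_1, x_2, s1, s2, s3, s4, s5 ≥ 0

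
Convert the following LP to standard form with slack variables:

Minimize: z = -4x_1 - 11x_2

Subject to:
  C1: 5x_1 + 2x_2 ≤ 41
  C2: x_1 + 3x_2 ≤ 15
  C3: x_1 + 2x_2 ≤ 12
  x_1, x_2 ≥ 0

min z = -4x_1 - 11x_2

s.t.
  5x_1 + 2x_2 + s1 = 41
  x_1 + 3x_2 + s2 = 15
  x_1 + 2x_2 + s3 = 12
  x_1, x_2, s1, s2, s3 ≥ 0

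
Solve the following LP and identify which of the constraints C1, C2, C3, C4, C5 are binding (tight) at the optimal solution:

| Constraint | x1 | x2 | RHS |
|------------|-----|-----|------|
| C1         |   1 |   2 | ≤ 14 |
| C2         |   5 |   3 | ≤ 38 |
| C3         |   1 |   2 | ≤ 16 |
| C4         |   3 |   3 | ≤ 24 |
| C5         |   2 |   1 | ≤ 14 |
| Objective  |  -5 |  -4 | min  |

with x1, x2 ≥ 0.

At x1 = 6, x2 = 2, compute slack b - a·x for each constraint:
  C1: 14 − 10 = 4  (slack)
  C2: 38 − 36 = 2  (slack)
  C3: 16 − 10 = 6  (slack)
  C4: 24 − 24 = 0  (binding)
  C5: 14 − 14 = 0  (binding)

Optimal: x1 = 6, x2 = 2
Binding: C4, C5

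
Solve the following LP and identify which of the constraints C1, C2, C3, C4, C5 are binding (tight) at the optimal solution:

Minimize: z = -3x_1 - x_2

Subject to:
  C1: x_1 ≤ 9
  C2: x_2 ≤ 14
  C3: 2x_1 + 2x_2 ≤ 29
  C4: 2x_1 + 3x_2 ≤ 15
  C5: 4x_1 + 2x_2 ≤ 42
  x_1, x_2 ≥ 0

At x_1 = 7.5, x_2 = 0, compute slack b - a·x for each constraint:
  C1: 9 − 7.5 = 1.5  (slack)
  C2: 14 − 0 = 14  (slack)
  C3: 29 − 15 = 14  (slack)
  C4: 15 − 15 = 0  (binding)
  C5: 42 − 30 = 12  (slack)

Optimal: x_1 = 7.5, x_2 = 0
Binding: C4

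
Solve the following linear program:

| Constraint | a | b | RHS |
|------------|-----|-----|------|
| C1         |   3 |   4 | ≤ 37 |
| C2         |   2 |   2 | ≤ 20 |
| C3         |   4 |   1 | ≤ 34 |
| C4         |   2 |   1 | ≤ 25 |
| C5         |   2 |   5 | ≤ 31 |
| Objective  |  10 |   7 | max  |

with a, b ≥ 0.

Evaluate the objective at each vertex of the feasible region:
  z(0, 0) = 0
  z(8.5, 0) = 85
  z(8, 2) = 94  ←
  z(6.333, 3.667) = 89
  z(0, 6.2) = 43.4
The maximum is at a = 8, b = 2.

a = 8, b = 2, z = 94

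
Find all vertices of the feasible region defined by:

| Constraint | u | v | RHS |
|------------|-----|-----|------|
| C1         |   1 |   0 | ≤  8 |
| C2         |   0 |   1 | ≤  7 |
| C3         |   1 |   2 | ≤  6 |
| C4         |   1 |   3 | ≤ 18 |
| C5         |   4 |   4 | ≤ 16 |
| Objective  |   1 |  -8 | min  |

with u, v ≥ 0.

(0, 0), (4, 0), (2, 2), (0, 3)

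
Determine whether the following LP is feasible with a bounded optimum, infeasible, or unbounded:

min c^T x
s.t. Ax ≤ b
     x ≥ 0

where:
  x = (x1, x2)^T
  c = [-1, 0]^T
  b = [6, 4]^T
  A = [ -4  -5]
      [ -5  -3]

Unbounded (objective can decrease without bound)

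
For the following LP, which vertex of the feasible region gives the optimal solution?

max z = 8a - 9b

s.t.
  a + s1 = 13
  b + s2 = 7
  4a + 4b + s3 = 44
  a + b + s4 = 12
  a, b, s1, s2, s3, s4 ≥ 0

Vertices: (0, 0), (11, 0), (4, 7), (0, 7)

Evaluate the objective at each vertex of the feasible region:
  z(0, 0) = 0
  z(11, 0) = 88  ←
  z(4, 7) = -31
  z(0, 7) = -63
The maximum is at a = 11, b = 0.

(11, 0)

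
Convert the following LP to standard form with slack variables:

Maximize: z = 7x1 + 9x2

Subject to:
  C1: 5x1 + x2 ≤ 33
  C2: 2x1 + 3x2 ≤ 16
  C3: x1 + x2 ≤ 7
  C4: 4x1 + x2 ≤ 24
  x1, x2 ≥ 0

max z = 7x1 + 9x2

s.t.
  5x1 + x2 + s1 = 33
  2x1 + 3x2 + s2 = 16
  x1 + x2 + s3 = 7
  4x1 + x2 + s4 = 24
  x1, x2, s1, s2, s3, s4 ≥ 0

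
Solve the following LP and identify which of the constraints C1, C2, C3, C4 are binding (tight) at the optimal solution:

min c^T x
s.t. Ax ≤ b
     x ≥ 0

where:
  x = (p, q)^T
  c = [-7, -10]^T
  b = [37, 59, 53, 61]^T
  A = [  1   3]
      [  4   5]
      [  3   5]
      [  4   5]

At p = 6, q = 7, compute slack b - a·x for each constraint:
  C1: 37 − 27 = 10  (slack)
  C2: 59 − 59 = 0  (binding)
  C3: 53 − 53 = 0  (binding)
  C4: 61 − 59 = 2  (slack)

Optimal: p = 6, q = 7
Binding: C2, C3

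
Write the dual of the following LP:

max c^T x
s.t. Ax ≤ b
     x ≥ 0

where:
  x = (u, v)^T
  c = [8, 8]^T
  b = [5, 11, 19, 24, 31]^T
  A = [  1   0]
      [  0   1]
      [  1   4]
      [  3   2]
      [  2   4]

Primal max cᵀx s.t. Ax ≤ b, x ≥ 0  →  Dual min bᵀy s.t. Aᵀy ≥ c, y ≥ 0.

Minimize: z = 5y1 + 11y2 + 19y3 + 24y4 + 31y5

Subject to:
  y1 + y3 + 3y4 + 2y5 ≥ 8
  y2 + 4y3 + 2y4 + 4y5 ≥ 8
  y1, y2, y3, y4, y5 ≥ 0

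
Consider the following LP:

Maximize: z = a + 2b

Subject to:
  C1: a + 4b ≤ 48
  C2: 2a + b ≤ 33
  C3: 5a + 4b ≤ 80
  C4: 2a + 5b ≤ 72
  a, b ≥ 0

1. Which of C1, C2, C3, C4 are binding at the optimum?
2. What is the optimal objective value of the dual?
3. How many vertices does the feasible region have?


1. C1, C3
2. 28
3. 4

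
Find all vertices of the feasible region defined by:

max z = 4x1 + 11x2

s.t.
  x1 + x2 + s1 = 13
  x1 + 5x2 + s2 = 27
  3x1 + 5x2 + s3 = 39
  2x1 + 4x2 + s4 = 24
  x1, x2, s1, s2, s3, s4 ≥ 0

(0, 0), (12, 0), (2, 5), (0, 5.4)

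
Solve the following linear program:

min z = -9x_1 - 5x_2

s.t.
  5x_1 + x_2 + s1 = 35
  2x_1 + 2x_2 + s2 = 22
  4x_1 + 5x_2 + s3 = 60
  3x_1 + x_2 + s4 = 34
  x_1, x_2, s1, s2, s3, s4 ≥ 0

Evaluate the objective at each vertex of the feasible region:
  z(0, 0) = 0
  z(7, 0) = -63
  z(6, 5) = -79  ←
  z(0, 11) = -55
The minimum is at x_1 = 6, x_2 = 5.

x_1 = 6, x_2 = 5, z = -79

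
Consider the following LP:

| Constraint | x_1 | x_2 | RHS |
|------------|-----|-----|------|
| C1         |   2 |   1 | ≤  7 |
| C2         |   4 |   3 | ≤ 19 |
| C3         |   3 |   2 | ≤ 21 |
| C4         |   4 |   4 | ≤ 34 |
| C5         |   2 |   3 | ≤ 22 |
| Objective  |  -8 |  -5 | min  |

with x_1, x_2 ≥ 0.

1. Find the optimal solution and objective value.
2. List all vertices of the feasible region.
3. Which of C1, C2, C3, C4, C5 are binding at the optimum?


1. x_1 = 1, x_2 = 5, z = -33
2. (0, 0), (3.5, 0), (1, 5), (0, 6.333)
3. C1, C2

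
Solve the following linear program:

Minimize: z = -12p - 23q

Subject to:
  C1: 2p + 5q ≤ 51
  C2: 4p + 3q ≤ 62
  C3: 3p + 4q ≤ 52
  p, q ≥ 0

Evaluate the objective at each vertex of the feasible region:
  z(0, 0) = 0
  z(15.5, 0) = -186
  z(13.14, 3.143) = -230
  z(8, 7) = -257  ←
  z(0, 10.2) = -234.6
The minimum is at p = 8, q = 7.

p = 8, q = 7, z = -257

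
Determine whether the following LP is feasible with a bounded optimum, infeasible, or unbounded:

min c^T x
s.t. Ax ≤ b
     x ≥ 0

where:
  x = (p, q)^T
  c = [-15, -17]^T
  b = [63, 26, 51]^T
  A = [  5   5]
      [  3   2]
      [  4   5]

Feasible with a bounded optimal solution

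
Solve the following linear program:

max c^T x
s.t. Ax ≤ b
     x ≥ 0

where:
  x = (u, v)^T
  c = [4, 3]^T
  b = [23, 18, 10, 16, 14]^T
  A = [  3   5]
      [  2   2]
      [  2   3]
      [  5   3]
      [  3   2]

Evaluate the objective at each vertex of the feasible region:
  z(0, 0) = 0
  z(3.2, 0) = 12.8
  z(2, 2) = 14  ←
  z(0, 3.333) = 10
The maximum is at u = 2, v = 2.

u = 2, v = 2, z = 14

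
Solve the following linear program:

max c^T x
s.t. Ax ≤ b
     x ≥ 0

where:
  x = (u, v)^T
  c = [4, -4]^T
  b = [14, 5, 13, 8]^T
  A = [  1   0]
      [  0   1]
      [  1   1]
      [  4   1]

Evaluate the objective at each vertex of the feasible region:
  z(0, 0) = 0
  z(2, 0) = 8  ←
  z(0.75, 5) = -17
  z(0, 5) = -20
The maximum is at u = 2, v = 0.

u = 2, v = 0, z = 8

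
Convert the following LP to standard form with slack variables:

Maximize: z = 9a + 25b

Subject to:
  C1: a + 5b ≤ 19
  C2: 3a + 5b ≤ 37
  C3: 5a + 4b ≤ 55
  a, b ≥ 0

max z = 9a + 25b

s.t.
  a + 5b + s1 = 19
  3a + 5b + s2 = 37
  5a + 4b + s3 = 55
  a, b, s1, s2, s3 ≥ 0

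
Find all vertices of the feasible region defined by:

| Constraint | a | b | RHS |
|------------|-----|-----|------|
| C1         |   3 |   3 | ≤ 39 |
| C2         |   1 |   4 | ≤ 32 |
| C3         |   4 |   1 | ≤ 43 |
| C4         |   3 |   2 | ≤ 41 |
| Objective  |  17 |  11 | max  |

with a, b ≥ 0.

(0, 0), (10.75, 0), (10, 3), (6.667, 6.333), (0, 8)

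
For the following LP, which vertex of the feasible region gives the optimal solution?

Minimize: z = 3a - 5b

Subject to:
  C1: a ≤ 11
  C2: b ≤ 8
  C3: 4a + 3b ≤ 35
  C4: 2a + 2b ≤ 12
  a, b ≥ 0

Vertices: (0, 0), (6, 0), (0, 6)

Evaluate the objective at each vertex of the feasible region:
  z(0, 0) = 0
  z(6, 0) = 18
  z(0, 6) = -30  ←
The minimum is at a = 0, b = 6.

(0, 6)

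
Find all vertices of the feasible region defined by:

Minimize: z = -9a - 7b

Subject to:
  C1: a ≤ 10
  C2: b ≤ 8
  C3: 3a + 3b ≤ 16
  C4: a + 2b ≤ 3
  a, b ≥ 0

(0, 0), (3, 0), (0, 1.5)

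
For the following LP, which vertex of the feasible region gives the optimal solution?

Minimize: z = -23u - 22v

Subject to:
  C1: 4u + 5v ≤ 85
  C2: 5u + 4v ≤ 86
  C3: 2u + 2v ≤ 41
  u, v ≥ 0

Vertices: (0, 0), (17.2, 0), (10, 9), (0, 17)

Evaluate the objective at each vertex of the feasible region:
  z(0, 0) = 0
  z(17.2, 0) = -395.6
  z(10, 9) = -428  ←
  z(0, 17) = -374
The minimum is at u = 10, v = 9.

(10, 9)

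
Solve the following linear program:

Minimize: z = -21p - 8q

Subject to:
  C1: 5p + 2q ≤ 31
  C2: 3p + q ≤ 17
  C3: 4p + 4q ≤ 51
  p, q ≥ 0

Evaluate the objective at each vertex of the feasible region:
  z(0, 0) = 0
  z(5.667, 0) = -119
  z(3, 8) = -127  ←
  z(1.833, 10.92) = -125.8
  z(0, 12.75) = -102
The minimum is at p = 3, q = 8.

p = 3, q = 8, z = -127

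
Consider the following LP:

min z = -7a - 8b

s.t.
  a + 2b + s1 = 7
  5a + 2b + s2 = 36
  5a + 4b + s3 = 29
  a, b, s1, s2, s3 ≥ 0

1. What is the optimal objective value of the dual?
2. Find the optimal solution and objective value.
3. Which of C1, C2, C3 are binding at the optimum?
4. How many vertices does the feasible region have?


1. -43
2. a = 5, b = 1, z = -43
3. C1, C3
4. 4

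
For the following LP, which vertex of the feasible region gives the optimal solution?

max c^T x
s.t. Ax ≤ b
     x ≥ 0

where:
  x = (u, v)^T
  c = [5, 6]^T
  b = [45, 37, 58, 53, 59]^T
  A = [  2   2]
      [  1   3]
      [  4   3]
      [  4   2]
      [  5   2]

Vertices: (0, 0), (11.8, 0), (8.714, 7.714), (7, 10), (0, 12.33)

Evaluate the objective at each vertex of the feasible region:
  z(0, 0) = 0
  z(11.8, 0) = 59
  z(8.714, 7.714) = 89.86
  z(7, 10) = 95  ←
  z(0, 12.33) = 74
The maximum is at u = 7, v = 10.

(7, 10)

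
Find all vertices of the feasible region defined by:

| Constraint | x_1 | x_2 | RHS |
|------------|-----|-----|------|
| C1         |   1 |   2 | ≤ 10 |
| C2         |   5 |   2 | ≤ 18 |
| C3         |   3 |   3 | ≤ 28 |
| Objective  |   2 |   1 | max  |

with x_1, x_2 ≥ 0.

(0, 0), (3.6, 0), (2, 4), (0, 5)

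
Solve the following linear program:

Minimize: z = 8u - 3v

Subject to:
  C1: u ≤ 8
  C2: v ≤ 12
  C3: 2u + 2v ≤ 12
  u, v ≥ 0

Evaluate the objective at each vertex of the feasible region:
  z(0, 0) = 0
  z(6, 0) = 48
  z(0, 6) = -18  ←
The minimum is at u = 0, v = 6.

u = 0, v = 6, z = -18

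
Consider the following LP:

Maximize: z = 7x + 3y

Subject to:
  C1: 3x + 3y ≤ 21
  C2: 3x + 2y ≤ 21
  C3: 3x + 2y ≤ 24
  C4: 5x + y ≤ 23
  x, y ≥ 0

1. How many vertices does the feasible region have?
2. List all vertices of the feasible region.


1. 4
2. (0, 0), (4.6, 0), (4, 3), (0, 7)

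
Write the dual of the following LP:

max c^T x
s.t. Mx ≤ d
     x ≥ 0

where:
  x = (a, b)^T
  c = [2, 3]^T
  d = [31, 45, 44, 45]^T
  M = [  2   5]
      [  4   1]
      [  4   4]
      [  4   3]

Primal max cᵀx s.t. Ax ≤ b, x ≥ 0  →  Dual min bᵀy s.t. Aᵀy ≥ c, y ≥ 0.

Minimize: z = 31y1 + 45y2 + 44y3 + 45y4

Subject to:
  2y1 + 4y2 + 4y3 + 4y4 ≥ 2
  5y1 + y2 + 4y3 + 3y4 ≥ 3
  y1, y2, y3, y4 ≥ 0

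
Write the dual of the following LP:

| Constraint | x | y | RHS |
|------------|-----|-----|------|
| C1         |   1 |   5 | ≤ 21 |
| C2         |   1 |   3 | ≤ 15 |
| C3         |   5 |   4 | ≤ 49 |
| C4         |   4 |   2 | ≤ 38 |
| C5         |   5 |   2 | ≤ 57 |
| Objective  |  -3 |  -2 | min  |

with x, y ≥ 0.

Primal min cᵀx s.t. Ax ≤ b, x ≥ 0  →  Dual max −bᵀy s.t. Aᵀy ≥ −c, y ≥ 0.

Maximize: z = -21y1 - 15y2 - 49y3 - 38y4 - 57y5

Subject to:
  y1 + y2 + 5y3 + 4y4 + 5y5 ≥ 3
  5y1 + 3y2 + 4y3 + 2y4 + 2y5 ≥ 2
  y1, y2, y3, y4, y5 ≥ 0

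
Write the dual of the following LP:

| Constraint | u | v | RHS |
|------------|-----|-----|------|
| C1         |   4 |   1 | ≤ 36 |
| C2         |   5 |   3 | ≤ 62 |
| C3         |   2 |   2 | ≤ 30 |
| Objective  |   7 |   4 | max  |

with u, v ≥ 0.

Primal max cᵀx s.t. Ax ≤ b, x ≥ 0  →  Dual min bᵀy s.t. Aᵀy ≥ c, y ≥ 0.

Minimize: z = 36y1 + 62y2 + 30y3

Subject to:
  4y1 + 5y2 + 2y3 ≥ 7
  y1 + 3y2 + 2y3 ≥ 4
  y1, y2, y3 ≥ 0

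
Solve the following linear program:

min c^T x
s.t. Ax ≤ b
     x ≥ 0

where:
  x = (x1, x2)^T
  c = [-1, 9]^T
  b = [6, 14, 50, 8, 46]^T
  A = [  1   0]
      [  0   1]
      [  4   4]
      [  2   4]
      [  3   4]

Evaluate the objective at each vertex of the feasible region:
  z(0, 0) = 0
  z(4, 0) = -4  ←
  z(0, 2) = 18
The minimum is at x1 = 4, x2 = 0.

x1 = 4, x2 = 0, z = -4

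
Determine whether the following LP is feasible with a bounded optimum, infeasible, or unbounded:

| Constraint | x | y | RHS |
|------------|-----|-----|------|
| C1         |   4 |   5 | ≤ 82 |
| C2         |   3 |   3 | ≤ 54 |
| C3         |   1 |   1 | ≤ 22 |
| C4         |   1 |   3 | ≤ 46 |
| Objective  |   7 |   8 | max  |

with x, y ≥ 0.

Feasible with a bounded optimal solution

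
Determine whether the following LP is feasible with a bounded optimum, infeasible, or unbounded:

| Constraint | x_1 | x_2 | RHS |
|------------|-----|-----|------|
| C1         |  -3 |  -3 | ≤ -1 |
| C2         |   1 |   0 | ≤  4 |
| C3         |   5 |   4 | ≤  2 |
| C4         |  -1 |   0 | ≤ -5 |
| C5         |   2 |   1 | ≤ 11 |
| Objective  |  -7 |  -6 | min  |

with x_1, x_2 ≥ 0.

Infeasible (no feasible solution exists)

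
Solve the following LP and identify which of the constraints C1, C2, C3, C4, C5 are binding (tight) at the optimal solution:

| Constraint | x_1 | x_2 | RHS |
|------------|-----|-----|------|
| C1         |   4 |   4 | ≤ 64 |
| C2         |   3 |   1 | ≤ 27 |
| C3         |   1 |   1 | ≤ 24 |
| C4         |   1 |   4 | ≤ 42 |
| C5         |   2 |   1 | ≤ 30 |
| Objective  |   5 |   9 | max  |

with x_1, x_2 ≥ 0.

At x_1 = 6, x_2 = 9, compute slack b - a·x for each constraint:
  C1: 64 − 60 = 4  (slack)
  C2: 27 − 27 = 0  (binding)
  C3: 24 − 15 = 9  (slack)
  C4: 42 − 42 = 0  (binding)
  C5: 30 − 21 = 9  (slack)

Optimal: x_1 = 6, x_2 = 9
Binding: C2, C4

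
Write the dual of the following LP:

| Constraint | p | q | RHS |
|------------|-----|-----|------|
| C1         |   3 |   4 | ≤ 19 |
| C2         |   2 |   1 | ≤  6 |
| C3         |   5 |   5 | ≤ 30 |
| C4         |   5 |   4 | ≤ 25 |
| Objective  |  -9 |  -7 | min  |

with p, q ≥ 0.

Primal min cᵀx s.t. Ax ≤ b, x ≥ 0  →  Dual max −bᵀy s.t. Aᵀy ≥ −c, y ≥ 0.

Maximize: z = -19y1 - 6y2 - 30y3 - 25y4

Subject to:
  3y1 + 2y2 + 5y3 + 5y4 ≥ 9
  4y1 + y2 + 5y3 + 4y4 ≥ 7
  y1, y2, y3, y4 ≥ 0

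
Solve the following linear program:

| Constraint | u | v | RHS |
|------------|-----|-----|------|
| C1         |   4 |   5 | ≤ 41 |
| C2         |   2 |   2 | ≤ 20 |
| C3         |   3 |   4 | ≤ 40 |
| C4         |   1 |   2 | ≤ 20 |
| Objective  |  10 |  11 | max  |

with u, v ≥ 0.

Evaluate the objective at each vertex of the feasible region:
  z(0, 0) = 0
  z(10, 0) = 100
  z(9, 1) = 101  ←
  z(0, 8.2) = 90.2
The maximum is at u = 9, v = 1.

u = 9, v = 1, z = 101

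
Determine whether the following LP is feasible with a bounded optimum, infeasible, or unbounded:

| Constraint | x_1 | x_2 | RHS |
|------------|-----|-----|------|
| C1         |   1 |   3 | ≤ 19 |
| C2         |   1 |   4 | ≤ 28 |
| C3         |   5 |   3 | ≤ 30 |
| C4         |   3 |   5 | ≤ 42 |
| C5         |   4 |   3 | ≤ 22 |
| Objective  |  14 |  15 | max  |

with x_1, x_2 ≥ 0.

Feasible with a bounded optimal solution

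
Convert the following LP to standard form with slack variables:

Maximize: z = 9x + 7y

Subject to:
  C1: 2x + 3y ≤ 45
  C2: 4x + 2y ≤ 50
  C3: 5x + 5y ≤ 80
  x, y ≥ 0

max z = 9x + 7y

s.t.
  2x + 3y + s1 = 45
  4x + 2y + s2 = 50
  5x + 5y + s3 = 80
  x, y, s1, s2, s3 ≥ 0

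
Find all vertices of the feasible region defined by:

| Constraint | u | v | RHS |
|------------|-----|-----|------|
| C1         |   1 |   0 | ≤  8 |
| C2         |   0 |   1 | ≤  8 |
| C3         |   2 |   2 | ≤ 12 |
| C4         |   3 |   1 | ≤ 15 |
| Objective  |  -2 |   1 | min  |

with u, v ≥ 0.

(0, 0), (5, 0), (4.5, 1.5), (0, 6)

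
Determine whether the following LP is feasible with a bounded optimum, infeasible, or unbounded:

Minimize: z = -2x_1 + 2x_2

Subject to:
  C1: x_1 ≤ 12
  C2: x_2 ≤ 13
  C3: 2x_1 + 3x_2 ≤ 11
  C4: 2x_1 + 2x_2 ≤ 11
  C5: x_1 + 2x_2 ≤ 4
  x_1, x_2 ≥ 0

Feasible with a bounded optimal solution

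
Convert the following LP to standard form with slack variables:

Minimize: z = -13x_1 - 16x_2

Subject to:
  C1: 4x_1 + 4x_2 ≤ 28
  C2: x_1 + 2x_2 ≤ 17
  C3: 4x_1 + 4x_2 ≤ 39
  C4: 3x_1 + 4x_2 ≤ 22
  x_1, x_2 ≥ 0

min z = -13x_1 - 16x_2

s.t.
  4x_1 + 4x_2 + s1 = 28
  x_1 + 2x_2 + s2 = 17
  4x_1 + 4x_2 + s3 = 39
  3x_1 + 4x_2 + s4 = 22
  x_1, x_2, s1, s2, s3, s4 ≥ 0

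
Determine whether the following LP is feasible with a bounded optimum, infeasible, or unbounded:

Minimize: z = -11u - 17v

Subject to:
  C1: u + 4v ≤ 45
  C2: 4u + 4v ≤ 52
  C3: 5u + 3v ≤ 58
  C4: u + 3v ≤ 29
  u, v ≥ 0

Feasible with a bounded optimal solution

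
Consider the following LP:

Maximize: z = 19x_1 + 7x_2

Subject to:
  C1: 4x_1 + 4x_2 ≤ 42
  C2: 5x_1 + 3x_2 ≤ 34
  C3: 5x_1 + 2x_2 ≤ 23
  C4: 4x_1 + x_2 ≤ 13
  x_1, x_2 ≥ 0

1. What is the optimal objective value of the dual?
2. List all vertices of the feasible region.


1. 82
2. (0, 0), (3.25, 0), (1, 9), (0.6667, 9.833), (0, 10.5)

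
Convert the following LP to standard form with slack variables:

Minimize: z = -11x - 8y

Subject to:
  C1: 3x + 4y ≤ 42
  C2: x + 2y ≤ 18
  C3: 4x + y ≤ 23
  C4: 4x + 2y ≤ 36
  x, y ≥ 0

min z = -11x - 8y

s.t.
  3x + 4y + s1 = 42
  x + 2y + s2 = 18
  4x + y + s3 = 23
  4x + 2y + s4 = 36
  x, y, s1, s2, s3, s4 ≥ 0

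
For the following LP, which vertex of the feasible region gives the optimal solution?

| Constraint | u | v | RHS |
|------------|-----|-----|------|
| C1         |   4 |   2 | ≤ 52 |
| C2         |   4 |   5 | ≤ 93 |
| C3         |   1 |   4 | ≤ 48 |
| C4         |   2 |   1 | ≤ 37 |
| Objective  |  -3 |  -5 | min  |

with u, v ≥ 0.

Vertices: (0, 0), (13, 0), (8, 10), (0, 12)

Evaluate the objective at each vertex of the feasible region:
  z(0, 0) = 0
  z(13, 0) = -39
  z(8, 10) = -74  ←
  z(0, 12) = -60
The minimum is at u = 8, v = 10.

(8, 10)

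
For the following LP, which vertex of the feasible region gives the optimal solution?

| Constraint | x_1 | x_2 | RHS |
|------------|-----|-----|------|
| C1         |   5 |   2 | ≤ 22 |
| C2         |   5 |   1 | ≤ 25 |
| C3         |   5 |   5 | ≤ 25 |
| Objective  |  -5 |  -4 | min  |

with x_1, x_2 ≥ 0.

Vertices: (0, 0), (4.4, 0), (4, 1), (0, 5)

Evaluate the objective at each vertex of the feasible region:
  z(0, 0) = 0
  z(4.4, 0) = -22
  z(4, 1) = -24  ←
  z(0, 5) = -20
The minimum is at x_1 = 4, x_2 = 1.

(4, 1)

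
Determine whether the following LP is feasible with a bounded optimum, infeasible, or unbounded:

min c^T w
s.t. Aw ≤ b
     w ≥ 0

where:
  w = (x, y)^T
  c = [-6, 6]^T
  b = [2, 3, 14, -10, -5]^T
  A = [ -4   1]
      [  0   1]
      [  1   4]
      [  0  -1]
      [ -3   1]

Infeasible (no feasible solution exists)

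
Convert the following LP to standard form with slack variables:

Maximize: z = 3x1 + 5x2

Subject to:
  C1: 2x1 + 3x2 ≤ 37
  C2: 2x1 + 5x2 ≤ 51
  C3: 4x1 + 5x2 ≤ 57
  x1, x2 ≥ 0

max z = 3x1 + 5x2

s.t.
  2x1 + 3x2 + s1 = 37
  2x1 + 5x2 + s2 = 51
  4x1 + 5x2 + s3 = 57
  x1, x2, s1, s2, s3 ≥ 0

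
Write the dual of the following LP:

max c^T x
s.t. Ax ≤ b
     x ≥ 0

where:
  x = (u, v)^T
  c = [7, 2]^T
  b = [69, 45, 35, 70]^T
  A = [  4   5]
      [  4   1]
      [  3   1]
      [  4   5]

Primal max cᵀx s.t. Ax ≤ b, x ≥ 0  →  Dual min bᵀy s.t. Aᵀy ≥ c, y ≥ 0.

Minimize: z = 69y1 + 45y2 + 35y3 + 70y4

Subject to:
  4y1 + 4y2 + 3y3 + 4y4 ≥ 7
  5y1 + y2 + y3 + 5y4 ≥ 2
  y1, y2, y3, y4 ≥ 0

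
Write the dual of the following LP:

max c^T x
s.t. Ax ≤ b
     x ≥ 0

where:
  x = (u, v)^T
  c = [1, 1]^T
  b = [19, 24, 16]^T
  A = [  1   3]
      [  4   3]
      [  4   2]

Primal max cᵀx s.t. Ax ≤ b, x ≥ 0  →  Dual min bᵀy s.t. Aᵀy ≥ c, y ≥ 0.

Minimize: z = 19y1 + 24y2 + 16y3

Subject to:
  y1 + 4y2 + 4y3 ≥ 1
  3y1 + 3y2 + 2y3 ≥ 1
  y1, y2, y3 ≥ 0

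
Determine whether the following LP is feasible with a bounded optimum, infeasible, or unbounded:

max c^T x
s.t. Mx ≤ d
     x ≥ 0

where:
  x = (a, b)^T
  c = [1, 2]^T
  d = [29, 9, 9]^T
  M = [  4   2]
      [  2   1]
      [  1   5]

Feasible with a bounded optimal solution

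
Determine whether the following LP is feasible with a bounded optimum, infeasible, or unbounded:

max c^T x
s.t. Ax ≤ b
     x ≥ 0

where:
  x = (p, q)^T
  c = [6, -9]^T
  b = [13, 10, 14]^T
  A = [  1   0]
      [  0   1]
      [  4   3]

Feasible with a bounded optimal solution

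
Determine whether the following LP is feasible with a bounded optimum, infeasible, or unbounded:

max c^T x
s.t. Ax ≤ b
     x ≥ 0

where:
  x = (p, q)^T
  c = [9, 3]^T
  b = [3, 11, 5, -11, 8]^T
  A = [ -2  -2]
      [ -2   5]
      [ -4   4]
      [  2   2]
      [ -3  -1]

Infeasible (no feasible solution exists)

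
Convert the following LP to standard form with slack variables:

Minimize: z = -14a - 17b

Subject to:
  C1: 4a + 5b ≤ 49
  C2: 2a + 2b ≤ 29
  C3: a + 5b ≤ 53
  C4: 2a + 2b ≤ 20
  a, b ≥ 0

min z = -14a - 17b

s.t.
  4a + 5b + s1 = 49
  2a + 2b + s2 = 29
  a + 5b + s3 = 53
  2a + 2b + s4 = 20
  a, b, s1, s2, s3, s4 ≥ 0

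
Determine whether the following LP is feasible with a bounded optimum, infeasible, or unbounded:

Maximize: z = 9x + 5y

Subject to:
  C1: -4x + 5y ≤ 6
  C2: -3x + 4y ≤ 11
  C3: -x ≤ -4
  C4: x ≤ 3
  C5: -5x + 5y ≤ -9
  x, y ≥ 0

Infeasible (no feasible solution exists)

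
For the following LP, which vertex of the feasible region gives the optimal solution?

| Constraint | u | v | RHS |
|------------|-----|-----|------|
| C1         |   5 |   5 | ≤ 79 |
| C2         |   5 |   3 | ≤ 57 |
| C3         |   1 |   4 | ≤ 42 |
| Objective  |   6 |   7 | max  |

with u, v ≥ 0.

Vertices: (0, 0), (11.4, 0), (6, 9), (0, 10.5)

Evaluate the objective at each vertex of the feasible region:
  z(0, 0) = 0
  z(11.4, 0) = 68.4
  z(6, 9) = 99  ←
  z(0, 10.5) = 73.5
The maximum is at u = 6, v = 9.

(6, 9)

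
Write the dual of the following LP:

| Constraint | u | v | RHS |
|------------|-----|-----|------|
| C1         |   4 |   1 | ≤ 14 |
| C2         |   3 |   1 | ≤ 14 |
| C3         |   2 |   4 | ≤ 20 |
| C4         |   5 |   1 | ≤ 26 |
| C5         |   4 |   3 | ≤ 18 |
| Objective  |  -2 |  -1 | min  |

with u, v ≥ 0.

Primal min cᵀx s.t. Ax ≤ b, x ≥ 0  →  Dual max −bᵀy s.t. Aᵀy ≥ −c, y ≥ 0.

Maximize: z = -14y1 - 14y2 - 20y3 - 26y4 - 18y5

Subject to:
  4y1 + 3y2 + 2y3 + 5y4 + 4y5 ≥ 2
  y1 + y2 + 4y3 + y4 + 3y5 ≥ 1
  y1, y2, y3, y4, y5 ≥ 0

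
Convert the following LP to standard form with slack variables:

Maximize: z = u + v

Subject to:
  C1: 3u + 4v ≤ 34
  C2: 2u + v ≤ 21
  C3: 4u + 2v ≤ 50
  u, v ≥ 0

max z = u + v

s.t.
  3u + 4v + s1 = 34
  2u + v + s2 = 21
  4u + 2v + s3 = 50
  u, v, s1, s2, s3 ≥ 0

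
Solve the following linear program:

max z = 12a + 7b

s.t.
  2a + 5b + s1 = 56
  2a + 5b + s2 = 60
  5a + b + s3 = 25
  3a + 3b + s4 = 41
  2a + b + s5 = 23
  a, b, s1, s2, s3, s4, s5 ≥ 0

Evaluate the objective at each vertex of the feasible region:
  z(0, 0) = 0
  z(5, 0) = 60
  z(3, 10) = 106  ←
  z(0, 11.2) = 78.4
The maximum is at a = 3, b = 10.

a = 3, b = 10, z = 106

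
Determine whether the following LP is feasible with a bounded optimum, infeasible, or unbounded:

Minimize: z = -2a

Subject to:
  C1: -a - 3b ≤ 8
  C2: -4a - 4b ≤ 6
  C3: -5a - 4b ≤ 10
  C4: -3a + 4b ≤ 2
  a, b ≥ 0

Unbounded (objective can decrease without bound)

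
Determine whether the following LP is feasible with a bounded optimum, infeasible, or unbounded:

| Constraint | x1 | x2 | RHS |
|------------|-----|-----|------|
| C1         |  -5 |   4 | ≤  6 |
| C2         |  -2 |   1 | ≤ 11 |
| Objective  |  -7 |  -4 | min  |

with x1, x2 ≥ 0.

Unbounded (objective can decrease without bound)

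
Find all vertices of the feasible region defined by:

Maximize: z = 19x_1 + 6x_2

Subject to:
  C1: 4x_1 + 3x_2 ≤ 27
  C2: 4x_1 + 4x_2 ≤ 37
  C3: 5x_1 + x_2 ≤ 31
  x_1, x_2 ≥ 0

(0, 0), (6.2, 0), (6, 1), (0, 9)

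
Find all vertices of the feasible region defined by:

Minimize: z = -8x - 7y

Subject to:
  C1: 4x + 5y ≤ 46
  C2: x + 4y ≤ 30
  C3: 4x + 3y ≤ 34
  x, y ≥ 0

(0, 0), (8.5, 0), (4, 6), (3.091, 6.727), (0, 7.5)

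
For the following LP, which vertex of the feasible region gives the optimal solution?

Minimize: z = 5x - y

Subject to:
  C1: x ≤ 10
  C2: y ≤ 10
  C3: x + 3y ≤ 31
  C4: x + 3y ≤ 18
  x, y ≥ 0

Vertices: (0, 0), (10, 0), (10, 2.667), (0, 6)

Evaluate the objective at each vertex of the feasible region:
  z(0, 0) = 0
  z(10, 0) = 50
  z(10, 2.667) = 47.33
  z(0, 6) = -6  ←
The minimum is at x = 0, y = 6.

(0, 6)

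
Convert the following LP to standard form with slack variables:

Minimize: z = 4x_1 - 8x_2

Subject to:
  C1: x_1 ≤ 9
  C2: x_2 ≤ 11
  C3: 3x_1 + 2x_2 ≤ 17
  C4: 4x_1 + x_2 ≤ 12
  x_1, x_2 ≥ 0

min z = 4x_1 - 8x_2

s.t.
  x_1 + s1 = 9
  x_2 + s2 = 11
  3x_1 + 2x_2 + s3 = 17
  4x_1 + x_2 + s4 = 12
  x_1, x_2, s1, s2, s3, s4 ≥ 0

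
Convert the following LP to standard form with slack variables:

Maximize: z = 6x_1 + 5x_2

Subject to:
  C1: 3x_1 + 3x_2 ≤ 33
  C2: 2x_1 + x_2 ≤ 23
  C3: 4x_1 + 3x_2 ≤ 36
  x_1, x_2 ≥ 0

max z = 6x_1 + 5x_2

s.t.
  3x_1 + 3x_2 + s1 = 33
  2x_1 + x_2 + s2 = 23
  4x_1 + 3x_2 + s3 = 36
  x_1, x_2, s1, s2, s3 ≥ 0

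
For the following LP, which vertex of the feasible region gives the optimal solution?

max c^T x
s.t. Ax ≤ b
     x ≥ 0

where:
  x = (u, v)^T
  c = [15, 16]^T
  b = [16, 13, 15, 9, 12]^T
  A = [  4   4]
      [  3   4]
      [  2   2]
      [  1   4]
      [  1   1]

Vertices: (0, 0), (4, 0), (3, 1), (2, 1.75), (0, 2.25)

Evaluate the objective at each vertex of the feasible region:
  z(0, 0) = 0
  z(4, 0) = 60
  z(3, 1) = 61  ←
  z(2, 1.75) = 58
  z(0, 2.25) = 36
The maximum is at u = 3, v = 1.

(3, 1)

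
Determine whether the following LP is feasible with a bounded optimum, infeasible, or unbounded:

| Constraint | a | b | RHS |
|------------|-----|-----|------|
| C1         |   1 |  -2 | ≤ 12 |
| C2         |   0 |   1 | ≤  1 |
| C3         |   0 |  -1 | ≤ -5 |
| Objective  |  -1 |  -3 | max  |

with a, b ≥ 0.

Infeasible (no feasible solution exists)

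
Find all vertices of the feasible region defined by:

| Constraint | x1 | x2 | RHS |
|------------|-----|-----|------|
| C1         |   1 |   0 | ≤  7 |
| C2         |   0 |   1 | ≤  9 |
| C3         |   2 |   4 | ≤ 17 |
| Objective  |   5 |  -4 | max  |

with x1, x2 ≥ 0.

(0, 0), (7, 0), (7, 0.75), (0, 4.25)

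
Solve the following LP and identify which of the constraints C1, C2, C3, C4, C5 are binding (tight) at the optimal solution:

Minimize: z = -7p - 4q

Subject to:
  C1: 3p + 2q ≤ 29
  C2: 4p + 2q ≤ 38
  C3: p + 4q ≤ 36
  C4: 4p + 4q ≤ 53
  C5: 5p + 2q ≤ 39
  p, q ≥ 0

At p = 5, q = 7, compute slack b - a·x for each constraint:
  C1: 29 − 29 = 0  (binding)
  C2: 38 − 34 = 4  (slack)
  C3: 36 − 33 = 3  (slack)
  C4: 53 − 48 = 5  (slack)
  C5: 39 − 39 = 0  (binding)

Optimal: p = 5, q = 7
Binding: C1, C5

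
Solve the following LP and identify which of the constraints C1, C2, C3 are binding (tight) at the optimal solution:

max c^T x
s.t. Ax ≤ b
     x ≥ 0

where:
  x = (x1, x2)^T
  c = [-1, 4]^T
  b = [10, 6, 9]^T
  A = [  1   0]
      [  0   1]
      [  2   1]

At x1 = 0, x2 = 6, compute slack b - a·x for each constraint:
  C1: 10 − 0 = 10  (slack)
  C2: 6 − 6 = 0  (binding)
  C3: 9 − 6 = 3  (slack)

Optimal: x1 = 0, x2 = 6
Binding: C2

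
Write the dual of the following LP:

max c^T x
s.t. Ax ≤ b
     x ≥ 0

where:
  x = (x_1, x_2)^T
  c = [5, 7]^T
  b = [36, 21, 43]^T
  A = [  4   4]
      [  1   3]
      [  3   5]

Primal max cᵀx s.t. Ax ≤ b, x ≥ 0  →  Dual min bᵀy s.t. Aᵀy ≥ c, y ≥ 0.

Minimize: z = 36y1 + 21y2 + 43y3

Subject to:
  4y1 + y2 + 3y3 ≥ 5
  4y1 + 3y2 + 5y3 ≥ 7
  y1, y2, y3 ≥ 0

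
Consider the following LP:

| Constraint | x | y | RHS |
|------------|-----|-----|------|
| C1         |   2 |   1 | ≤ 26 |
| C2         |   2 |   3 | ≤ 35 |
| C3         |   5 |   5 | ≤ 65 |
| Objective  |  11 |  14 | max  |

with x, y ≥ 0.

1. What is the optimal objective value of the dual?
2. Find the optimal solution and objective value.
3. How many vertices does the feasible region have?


1. 170
2. x = 4, y = 9, z = 170
3. 4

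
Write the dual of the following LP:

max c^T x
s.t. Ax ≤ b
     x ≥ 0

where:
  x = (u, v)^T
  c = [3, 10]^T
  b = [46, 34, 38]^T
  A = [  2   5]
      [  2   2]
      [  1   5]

Primal max cᵀx s.t. Ax ≤ b, x ≥ 0  →  Dual min bᵀy s.t. Aᵀy ≥ c, y ≥ 0.

Minimize: z = 46y1 + 34y2 + 38y3

Subject to:
  2y1 + 2y2 + y3 ≥ 3
  5y1 + 2y2 + 5y3 ≥ 10
  y1, y2, y3 ≥ 0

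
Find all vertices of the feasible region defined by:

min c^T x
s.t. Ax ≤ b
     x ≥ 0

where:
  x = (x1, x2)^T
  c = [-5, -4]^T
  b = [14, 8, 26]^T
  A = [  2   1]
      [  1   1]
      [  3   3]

(0, 0), (7, 0), (6, 2), (0, 8)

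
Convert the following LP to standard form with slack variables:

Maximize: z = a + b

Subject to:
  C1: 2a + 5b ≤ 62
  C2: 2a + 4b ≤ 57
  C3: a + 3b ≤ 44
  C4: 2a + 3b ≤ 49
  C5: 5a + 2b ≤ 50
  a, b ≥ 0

max z = a + b

s.t.
  2a + 5b + s1 = 62
  2a + 4b + s2 = 57
  a + 3b + s3 = 44
  2a + 3b + s4 = 49
  5a + 2b + s5 = 50
  a, b, s1, s2, s3, s4, s5 ≥ 0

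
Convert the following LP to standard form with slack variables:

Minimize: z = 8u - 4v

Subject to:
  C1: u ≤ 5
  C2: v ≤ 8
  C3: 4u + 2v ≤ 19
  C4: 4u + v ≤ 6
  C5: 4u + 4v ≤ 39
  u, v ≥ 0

min z = 8u - 4v

s.t.
  u + s1 = 5
  v + s2 = 8
  4u + 2v + s3 = 19
  4u + v + s4 = 6
  4u + 4v + s5 = 39
  u, v, s1, s2, s3, s4, s5 ≥ 0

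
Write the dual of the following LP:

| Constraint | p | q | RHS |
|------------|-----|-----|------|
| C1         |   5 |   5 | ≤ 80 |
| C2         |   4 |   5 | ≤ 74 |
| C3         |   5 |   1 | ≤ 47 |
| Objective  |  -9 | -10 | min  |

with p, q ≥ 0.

Primal min cᵀx s.t. Ax ≤ b, x ≥ 0  →  Dual max −bᵀy s.t. Aᵀy ≥ −c, y ≥ 0.

Maximize: z = -80y1 - 74y2 - 47y3

Subject to:
  5y1 + 4y2 + 5y3 ≥ 9
  5y1 + 5y2 + y3 ≥ 10
  y1, y2, y3 ≥ 0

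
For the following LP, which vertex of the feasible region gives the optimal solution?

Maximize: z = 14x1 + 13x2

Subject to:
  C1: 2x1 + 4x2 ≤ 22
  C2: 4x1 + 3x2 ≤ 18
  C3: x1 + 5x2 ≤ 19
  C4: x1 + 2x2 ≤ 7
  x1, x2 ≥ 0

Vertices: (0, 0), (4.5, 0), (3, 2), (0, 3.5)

Evaluate the objective at each vertex of the feasible region:
  z(0, 0) = 0
  z(4.5, 0) = 63
  z(3, 2) = 68  ←
  z(0, 3.5) = 45.5
The maximum is at x1 = 3, x2 = 2.

(3, 2)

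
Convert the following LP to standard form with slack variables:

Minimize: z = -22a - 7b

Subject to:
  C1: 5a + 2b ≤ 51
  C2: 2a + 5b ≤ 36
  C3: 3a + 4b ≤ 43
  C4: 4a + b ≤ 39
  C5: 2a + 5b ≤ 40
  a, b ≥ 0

min z = -22a - 7b

s.t.
  5a + 2b + s1 = 51
  2a + 5b + s2 = 36
  3a + 4b + s3 = 43
  4a + b + s4 = 39
  2a + 5b + s5 = 40
  a, b, s1, s2, s3, s4, s5 ≥ 0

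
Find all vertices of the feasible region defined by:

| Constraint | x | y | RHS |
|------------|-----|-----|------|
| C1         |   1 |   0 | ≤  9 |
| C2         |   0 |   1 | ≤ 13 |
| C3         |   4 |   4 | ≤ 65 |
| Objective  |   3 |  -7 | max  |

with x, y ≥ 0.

(0, 0), (9, 0), (9, 7.25), (3.25, 13), (0, 13)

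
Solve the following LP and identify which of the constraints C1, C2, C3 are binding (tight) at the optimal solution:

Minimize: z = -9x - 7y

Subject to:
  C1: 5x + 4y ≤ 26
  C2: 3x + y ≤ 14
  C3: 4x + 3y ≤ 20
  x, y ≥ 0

At x = 2, y = 4, compute slack b - a·x for each constraint:
  C1: 26 − 26 = 0  (binding)
  C2: 14 − 10 = 4  (slack)
  C3: 20 − 20 = 0  (binding)

Optimal: x = 2, y = 4
Binding: C1, C3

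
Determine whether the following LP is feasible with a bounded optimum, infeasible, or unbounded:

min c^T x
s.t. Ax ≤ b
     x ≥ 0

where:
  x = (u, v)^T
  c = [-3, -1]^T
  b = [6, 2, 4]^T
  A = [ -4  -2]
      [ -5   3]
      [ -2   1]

Unbounded (objective can decrease without bound)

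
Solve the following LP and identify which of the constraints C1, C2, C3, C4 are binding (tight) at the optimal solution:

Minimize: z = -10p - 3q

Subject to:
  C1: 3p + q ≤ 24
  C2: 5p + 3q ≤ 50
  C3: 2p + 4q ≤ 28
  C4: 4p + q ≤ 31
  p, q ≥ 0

At p = 7, q = 3, compute slack b - a·x for each constraint:
  C1: 24 − 24 = 0  (binding)
  C2: 50 − 44 = 6  (slack)
  C3: 28 − 26 = 2  (slack)
  C4: 31 − 31 = 0  (binding)

Optimal: p = 7, q = 3
Binding: C1, C4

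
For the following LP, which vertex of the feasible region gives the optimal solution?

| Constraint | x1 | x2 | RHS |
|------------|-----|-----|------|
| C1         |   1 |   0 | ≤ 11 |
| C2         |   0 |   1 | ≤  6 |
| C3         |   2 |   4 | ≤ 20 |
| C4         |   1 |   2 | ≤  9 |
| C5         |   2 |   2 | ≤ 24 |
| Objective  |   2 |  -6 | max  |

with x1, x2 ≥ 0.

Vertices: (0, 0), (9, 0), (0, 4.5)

Evaluate the objective at each vertex of the feasible region:
  z(0, 0) = 0
  z(9, 0) = 18  ←
  z(0, 4.5) = -27
The maximum is at x1 = 9, x2 = 0.

(9, 0)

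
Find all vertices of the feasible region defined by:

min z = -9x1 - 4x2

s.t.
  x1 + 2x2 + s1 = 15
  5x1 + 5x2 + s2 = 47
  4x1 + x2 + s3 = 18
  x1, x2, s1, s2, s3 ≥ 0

(0, 0), (4.5, 0), (3, 6), (0, 7.5)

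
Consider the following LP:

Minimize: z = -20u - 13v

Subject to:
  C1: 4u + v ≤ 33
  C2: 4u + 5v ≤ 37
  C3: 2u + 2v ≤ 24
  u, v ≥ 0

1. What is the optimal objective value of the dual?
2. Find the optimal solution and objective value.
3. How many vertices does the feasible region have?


1. -173
2. u = 8, v = 1, z = -173
3. 4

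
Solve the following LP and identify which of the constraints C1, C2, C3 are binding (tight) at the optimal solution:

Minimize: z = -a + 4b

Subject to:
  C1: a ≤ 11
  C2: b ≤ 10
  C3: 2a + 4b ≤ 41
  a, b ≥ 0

At a = 11, b = 0, compute slack b - a·x for each constraint:
  C1: 11 − 11 = 0  (binding)
  C2: 10 − 0 = 10  (slack)
  C3: 41 − 22 = 19  (slack)

Optimal: a = 11, b = 0
Binding: C1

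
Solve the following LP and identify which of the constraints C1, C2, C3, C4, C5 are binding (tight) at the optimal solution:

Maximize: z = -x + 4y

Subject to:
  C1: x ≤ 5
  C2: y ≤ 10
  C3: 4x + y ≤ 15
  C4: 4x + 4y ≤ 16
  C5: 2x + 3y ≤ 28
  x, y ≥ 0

At x = 0, y = 4, compute slack b - a·x for each constraint:
  C1: 5 − 0 = 5  (slack)
  C2: 10 − 4 = 6  (slack)
  C3: 15 − 4 = 11  (slack)
  C4: 16 − 16 = 0  (binding)
  C5: 28 − 12 = 16  (slack)

Optimal: x = 0, y = 4
Binding: C4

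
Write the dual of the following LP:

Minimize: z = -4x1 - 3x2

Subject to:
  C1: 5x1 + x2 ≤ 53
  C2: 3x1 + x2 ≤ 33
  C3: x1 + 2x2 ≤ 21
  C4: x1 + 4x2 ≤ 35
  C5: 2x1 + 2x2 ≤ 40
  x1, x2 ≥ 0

Primal min cᵀx s.t. Ax ≤ b, x ≥ 0  →  Dual max −bᵀy s.t. Aᵀy ≥ −c, y ≥ 0.

Maximize: z = -53y1 - 33y2 - 21y3 - 35y4 - 40y5

Subject to:
  5y1 + 3y2 + y3 + y4 + 2y5 ≥ 4
  y1 + y2 + 2y3 + 4y4 + 2y5 ≥ 3
  y1, y2, y3, y4, y5 ≥ 0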